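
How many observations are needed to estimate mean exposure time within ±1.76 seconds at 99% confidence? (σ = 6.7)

n = (z*σ/E)² = (2.576×6.7/1.76)² = 96.2 → n = 97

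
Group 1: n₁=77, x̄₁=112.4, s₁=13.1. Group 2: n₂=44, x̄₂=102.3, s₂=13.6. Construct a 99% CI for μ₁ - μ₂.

Difference = 10.1. SE = √(13.1²/77 + 13.6²/44) = 2.536. CI = (3.57, 16.63)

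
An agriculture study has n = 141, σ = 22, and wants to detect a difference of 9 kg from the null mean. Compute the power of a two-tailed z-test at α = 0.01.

SE = σ/√n = 22/√141 = 1.853. Non-centrality λ = d/SE = 9/1.853 = 4.858. Power ≈ Φ(λ - z_{α/2}) = Φ(4.858 - 2.576) = Φ(2.282) = 0.989.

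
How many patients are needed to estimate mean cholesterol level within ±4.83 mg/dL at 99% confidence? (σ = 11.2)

n = (z*σ/E)² = (2.576×11.2/4.83)² = 35.7 → n = 36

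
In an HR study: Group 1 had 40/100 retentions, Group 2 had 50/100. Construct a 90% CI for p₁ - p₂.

p̂₁ = 0.4, p̂₂ = 0.5. Difference = -0.1. CI = (-0.215, 0.015)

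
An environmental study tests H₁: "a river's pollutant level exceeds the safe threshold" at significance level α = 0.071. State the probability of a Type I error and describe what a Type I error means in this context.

P(Type I error) = α = 0.071. A Type I error is rejecting H₀ when H₀ is actually true (false positive) — here, concluding that a river's pollutant level exceeds the safe threshold when in fact this is not the case. Consequence: shutting down a compliant factory unnecessarily.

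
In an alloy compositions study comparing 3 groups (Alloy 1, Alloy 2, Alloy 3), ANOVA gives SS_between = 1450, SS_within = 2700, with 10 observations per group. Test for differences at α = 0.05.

df_between = 2, df_within = 27. F = MS_between/MS_within = 725.0/100.0 = 7.25. F_crit ≈ 3.354. Reject H₀. At least one mean differs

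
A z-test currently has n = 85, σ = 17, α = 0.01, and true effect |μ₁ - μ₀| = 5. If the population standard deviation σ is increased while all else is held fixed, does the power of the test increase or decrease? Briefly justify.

Power decreases: a larger σ inflates the standard error σ/√n, pulling the sampling distribution under H₁ back toward the critical value.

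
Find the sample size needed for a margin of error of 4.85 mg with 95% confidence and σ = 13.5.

n = (z*σ/E)² = (1.96×13.5/4.85)² = 29.8 → n = 30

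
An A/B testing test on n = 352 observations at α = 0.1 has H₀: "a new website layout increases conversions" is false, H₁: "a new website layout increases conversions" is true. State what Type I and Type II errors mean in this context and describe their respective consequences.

Type I (false positive): concluding that a new website layout increases conversions when it is not — rolling out a layout that doesn't actually help — wasted engineering effort. Type II (false negative): failing to conclude that a new website layout increases conversions when it is — discarding a layout that would have improved conversions — lost revenue. Which is costlier depends on domain priorities and is a judgement call rather than a statistical fact.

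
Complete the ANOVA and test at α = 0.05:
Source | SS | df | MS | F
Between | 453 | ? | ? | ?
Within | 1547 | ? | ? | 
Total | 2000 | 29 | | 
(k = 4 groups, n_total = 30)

df_between = 3, df_within = 26. MS_between = 151.0, MS_within = 59.5. F = 2.538, F_crit ≈ 2.975. Fail to reject H₀.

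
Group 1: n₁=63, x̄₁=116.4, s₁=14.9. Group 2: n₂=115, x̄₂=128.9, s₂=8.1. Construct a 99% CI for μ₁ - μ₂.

Difference = -12.5. SE = √(14.9²/63 + 8.1²/115) = 2.023. CI = (-17.71, -7.29)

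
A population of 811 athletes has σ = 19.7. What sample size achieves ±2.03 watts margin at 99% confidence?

Without FPC: n₀ = (2.576×19.7/2.03)² = 624.931. With FPC: n = n₀N/(n₀+N-1) = 353.2 → n = 354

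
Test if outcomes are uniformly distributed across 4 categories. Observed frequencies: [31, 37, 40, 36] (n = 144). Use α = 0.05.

Expected = 36 each. χ² = Σ(O-E)²/E = 1.167. df = 3, critical value = 7.815. Fail to reject H₀.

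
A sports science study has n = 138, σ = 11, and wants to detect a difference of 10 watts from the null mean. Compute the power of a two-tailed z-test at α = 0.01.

SE = σ/√n = 11/√138 = 0.936. Non-centrality λ = d/SE = 10/0.936 = 10.679. Power ≈ Φ(λ - z_{α/2}) = Φ(10.679 - 2.576) = Φ(8.103) = 1.0.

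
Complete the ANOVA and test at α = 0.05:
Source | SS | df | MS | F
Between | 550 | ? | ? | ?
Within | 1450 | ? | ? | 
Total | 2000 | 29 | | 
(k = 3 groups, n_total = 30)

df_between = 2, df_within = 27. MS_between = 275.0, MS_within = 53.7. F = 5.121, F_crit ≈ 3.354. Reject H₀.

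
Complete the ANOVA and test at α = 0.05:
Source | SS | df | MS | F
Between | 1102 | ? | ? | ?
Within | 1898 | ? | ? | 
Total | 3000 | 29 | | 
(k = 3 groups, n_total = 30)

df_between = 2, df_within = 27. MS_between = 551.0, MS_within = 70.3. F = 7.838, F_crit ≈ 3.354. Reject H₀.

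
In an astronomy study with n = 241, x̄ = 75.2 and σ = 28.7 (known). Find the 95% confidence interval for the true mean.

CI = x̄ ± z*(σ/√n) = 75.2 ± 1.96(28.7/√241) = 75.2 ± 3.62 = (71.58, 78.82)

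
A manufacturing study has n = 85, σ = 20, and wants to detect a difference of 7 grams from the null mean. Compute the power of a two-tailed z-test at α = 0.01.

SE = σ/√n = 20/√85 = 2.169. Non-centrality λ = d/SE = 7/2.169 = 3.227. Power ≈ Φ(λ - z_{α/2}) = Φ(3.227 - 2.576) = Φ(0.651) = 0.742.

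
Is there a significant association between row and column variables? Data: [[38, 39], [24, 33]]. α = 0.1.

χ² = 0.692. df = 1, critical = 2.706. Fail to reject H₀. No evidence of dependence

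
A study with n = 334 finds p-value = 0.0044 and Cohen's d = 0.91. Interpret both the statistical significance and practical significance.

Statistically significant (p = 0.0044 < 0.05). Cohen's d = 0.91 indicates a large effect size. Both statistical and practical significance should be considered.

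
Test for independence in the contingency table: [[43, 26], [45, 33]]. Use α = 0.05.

χ² = 0.326. df = 1, critical = 3.841. Fail to reject H₀. No evidence of dependence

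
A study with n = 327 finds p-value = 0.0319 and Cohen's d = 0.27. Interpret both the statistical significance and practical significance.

Statistically significant (p = 0.0319 < 0.05). Cohen's d = 0.27 indicates a small effect size. Both statistical and practical significance should be considered.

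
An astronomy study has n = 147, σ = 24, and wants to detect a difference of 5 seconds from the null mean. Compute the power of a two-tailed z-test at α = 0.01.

SE = σ/√n = 24/√147 = 1.979. Non-centrality λ = d/SE = 5/1.979 = 2.526. Power ≈ Φ(λ - z_{α/2}) = Φ(2.526 - 2.576) = Φ(-0.05) = 0.48.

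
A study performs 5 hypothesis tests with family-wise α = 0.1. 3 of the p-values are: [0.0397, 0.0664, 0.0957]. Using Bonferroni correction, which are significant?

Bonferroni α = 0.1/5 = 0.02. None of the given p-values are significant.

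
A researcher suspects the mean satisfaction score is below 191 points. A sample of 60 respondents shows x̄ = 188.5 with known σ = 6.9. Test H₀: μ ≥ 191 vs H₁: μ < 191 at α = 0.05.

z = -2.807. Critical value: -1.645. Reject H₀.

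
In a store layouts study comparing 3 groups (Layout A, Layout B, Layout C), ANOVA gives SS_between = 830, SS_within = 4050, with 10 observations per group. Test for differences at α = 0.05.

df_between = 2, df_within = 27. F = MS_between/MS_within = 415.0/150.0 = 2.767. F_crit ≈ 3.354. Fail to reject H₀.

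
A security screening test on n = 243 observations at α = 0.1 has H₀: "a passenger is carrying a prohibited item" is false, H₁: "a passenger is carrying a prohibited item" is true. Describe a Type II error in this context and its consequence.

Type II error: failing to reject H₀ when it is false — concluding that a passenger is carrying a prohibited item is not supported when in fact it is. Consequence: letting a prohibited item through — security breach.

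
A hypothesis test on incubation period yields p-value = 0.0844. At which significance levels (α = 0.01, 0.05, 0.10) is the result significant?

p = 0.0844. Significant at: α = 0.1.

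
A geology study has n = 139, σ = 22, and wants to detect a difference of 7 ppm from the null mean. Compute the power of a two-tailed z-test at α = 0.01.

SE = σ/√n = 22/√139 = 1.866. Non-centrality λ = d/SE = 7/1.866 = 3.751. Power ≈ Φ(λ - z_{α/2}) = Φ(3.751 - 2.576) = Φ(1.175) = 0.88.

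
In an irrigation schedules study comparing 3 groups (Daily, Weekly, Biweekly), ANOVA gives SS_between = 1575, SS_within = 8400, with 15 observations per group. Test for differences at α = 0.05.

df_between = 2, df_within = 42. F = MS_between/MS_within = 787.5/200.0 = 3.938. F_crit ≈ 3.22. Reject H₀. At least one mean differs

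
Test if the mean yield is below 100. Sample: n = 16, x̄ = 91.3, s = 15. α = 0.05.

t = (91.3 - 100)/(15/√16) = -2.32, df = 15. Critical t = -1.753. Reject H₀.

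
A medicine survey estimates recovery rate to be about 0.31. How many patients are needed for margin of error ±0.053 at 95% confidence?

n = z²p(1-p)/E² = 1.96²×0.31×0.69/0.053² = 292.5 → n = 293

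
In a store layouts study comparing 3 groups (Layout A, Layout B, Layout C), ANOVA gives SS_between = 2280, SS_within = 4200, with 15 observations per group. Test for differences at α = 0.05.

df_between = 2, df_within = 42. F = MS_between/MS_within = 1140.0/100.0 = 11.4. F_crit ≈ 3.22. Reject H₀. At least one mean differs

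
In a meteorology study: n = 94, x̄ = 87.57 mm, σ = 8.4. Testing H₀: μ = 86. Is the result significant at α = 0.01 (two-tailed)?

z = (87.57 - 86)/(8.4/√94) = 1.812. Since |z| ≤ 2.576, not significant at α = 0.01.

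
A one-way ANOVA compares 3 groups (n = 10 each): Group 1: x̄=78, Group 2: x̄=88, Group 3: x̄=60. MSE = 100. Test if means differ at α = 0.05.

Grand mean = 75.33. SS_between = 4026.67, MS_between = 2013.33. F = 20.133, F_crit ≈ 3.354. Reject H₀.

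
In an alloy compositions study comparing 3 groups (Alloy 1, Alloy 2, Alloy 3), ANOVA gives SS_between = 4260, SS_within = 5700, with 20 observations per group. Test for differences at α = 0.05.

df_between = 2, df_within = 57. F = MS_between/MS_within = 2130.0/100.0 = 21.3. F_crit ≈ 3.159. Reject H₀. At least one mean differs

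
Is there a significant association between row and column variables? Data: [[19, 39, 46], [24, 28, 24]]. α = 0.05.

χ² = 5.069. df = 2, critical = 5.991. Fail to reject H₀. No evidence of dependence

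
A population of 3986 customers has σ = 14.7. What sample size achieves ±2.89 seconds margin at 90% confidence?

Without FPC: n₀ = (1.645×14.7/2.89)² = 70.012. With FPC: n = n₀N/(n₀+N-1) = 68.8 → n = 69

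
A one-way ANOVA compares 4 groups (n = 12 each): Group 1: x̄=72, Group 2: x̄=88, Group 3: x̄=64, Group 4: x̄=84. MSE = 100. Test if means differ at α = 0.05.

Grand mean = 77.0. SS_between = 4368.0, MS_between = 1456.0. F = 14.56, F_crit ≈ 2.816. Reject H₀.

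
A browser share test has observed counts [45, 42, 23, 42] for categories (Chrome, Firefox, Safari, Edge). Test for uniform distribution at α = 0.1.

Expected = 38 each. χ² = Σ(O-E)²/E = 8.053. df = 3, critical value = 6.251. Reject H₀.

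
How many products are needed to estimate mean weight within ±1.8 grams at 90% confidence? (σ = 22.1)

n = (z*σ/E)² = (1.645×22.1/1.8)² = 407.9 → n = 408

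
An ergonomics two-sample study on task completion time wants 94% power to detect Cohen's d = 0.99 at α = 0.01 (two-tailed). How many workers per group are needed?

z_{α/2} = 2.576, z_β = Φ⁻¹(0.94) = 1.555. For large effect (d = 0.99): n per group = 2(z_{α/2} + z_β)²/d² = 2(2.576 + 1.555)²/0.99² = 34.8 → 35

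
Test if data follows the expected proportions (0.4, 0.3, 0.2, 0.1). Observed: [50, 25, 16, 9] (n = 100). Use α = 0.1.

Expected: [40.0, 30.0, 20.0, 10.0]. χ² = 4.233. df = 3, critical = 6.251. Fail to reject H₀.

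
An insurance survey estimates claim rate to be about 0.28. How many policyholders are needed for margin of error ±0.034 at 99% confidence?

n = z²p(1-p)/E² = 2.576²×0.28×0.72/0.034² = 1157.2 → n = 1158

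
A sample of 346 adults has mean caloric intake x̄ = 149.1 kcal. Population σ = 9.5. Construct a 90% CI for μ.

CI = x̄ ± z*(σ/√n) = 149.1 ± 1.645(9.5/√346) = 149.1 ± 0.84 = (148.26, 149.94)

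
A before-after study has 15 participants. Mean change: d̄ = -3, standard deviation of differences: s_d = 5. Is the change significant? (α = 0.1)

t = d̄/(s_d/√n) = -3/(5/√15) = -2.324. df = 14, critical t = ±1.761. Reject H₀.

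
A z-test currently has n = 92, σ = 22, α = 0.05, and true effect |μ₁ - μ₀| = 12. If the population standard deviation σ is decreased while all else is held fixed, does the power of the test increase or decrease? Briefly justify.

Power increases: a smaller σ shrinks the standard error σ/√n, moving the sampling distribution under H₁ further from the critical value.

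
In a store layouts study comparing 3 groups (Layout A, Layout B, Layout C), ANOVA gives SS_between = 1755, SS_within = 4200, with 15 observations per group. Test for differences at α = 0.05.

df_between = 2, df_within = 42. F = MS_between/MS_within = 877.5/100.0 = 8.775. F_crit ≈ 3.22. Reject H₀. At least one mean differs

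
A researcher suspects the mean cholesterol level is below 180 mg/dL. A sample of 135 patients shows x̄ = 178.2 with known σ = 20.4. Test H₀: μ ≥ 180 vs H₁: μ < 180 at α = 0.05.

z = -1.025. Critical value: -1.645. Fail to reject H₀.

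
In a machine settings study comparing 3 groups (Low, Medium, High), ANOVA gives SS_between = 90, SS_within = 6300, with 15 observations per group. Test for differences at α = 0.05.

df_between = 2, df_within = 42. F = MS_between/MS_within = 45.0/150.0 = 0.3. F_crit ≈ 3.22. Fail to reject H₀.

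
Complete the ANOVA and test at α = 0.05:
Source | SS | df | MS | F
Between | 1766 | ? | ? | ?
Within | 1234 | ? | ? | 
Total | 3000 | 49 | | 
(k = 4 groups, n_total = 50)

df_between = 3, df_within = 46. MS_between = 588.67, MS_within = 26.83. F = 21.944, F_crit ≈ 2.807. Reject H₀.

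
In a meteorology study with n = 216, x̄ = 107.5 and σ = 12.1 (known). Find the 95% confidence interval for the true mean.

CI = x̄ ± z*(σ/√n) = 107.5 ± 1.96(12.1/√216) = 107.5 ± 1.61 = (105.89, 109.11)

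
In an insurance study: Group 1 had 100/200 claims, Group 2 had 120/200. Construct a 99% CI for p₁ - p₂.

p̂₁ = 0.5, p̂₂ = 0.6. Difference = -0.1. CI = (-0.228, 0.028)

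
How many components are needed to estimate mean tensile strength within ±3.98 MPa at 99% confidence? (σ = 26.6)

n = (z*σ/E)² = (2.576×26.6/3.98)² = 296.4 → n = 297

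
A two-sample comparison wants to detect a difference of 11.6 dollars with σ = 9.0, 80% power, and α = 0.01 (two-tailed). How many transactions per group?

n per group = 2(z_α/2 + z_β)²σ²/d² = 2×(2.576 + 0.84)²×9.0²/11.6² = 14.05 → n = 15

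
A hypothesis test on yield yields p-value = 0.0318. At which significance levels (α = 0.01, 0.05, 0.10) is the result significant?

p = 0.0318. Significant at: α = 0.05, 0.1.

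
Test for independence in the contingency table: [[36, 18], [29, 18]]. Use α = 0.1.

χ² = 0.27. df = 1, critical = 2.706. Fail to reject H₀. No evidence of dependence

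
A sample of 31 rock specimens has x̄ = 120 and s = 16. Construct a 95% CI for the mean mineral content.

CI = x̄ ± t*(s/√n) = 120 ± 2.042(16/√31) = (114.13, 125.87)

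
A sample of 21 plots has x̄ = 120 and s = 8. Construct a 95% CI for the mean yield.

CI = x̄ ± t*(s/√n) = 120 ± 2.086(8/√21) = (116.36, 123.64)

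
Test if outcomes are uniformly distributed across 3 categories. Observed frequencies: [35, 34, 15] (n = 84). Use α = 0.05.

Expected = 28 each. χ² = Σ(O-E)²/E = 9.071. df = 2, critical value = 5.991. Reject H₀.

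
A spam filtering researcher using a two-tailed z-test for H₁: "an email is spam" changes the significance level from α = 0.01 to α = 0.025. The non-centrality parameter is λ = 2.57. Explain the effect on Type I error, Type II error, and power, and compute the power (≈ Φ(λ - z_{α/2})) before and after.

Increasing α from 0.01 to 0.025:
• Type I error rate increases (α is the Type I rate by definition).
• Critical value moves from z_{α/2} = 2.576 to 2.241, so power = Φ(λ - z_{α/2}) goes from Φ(2.57 - 2.576) = 0.498 to Φ(2.57 - 2.241) = 0.629.
• Type II error rate β = 1 - power therefore decreases (0.502 → 0.371).
Appropriate when false negatives are costly — here, a spam email lands in the inbox.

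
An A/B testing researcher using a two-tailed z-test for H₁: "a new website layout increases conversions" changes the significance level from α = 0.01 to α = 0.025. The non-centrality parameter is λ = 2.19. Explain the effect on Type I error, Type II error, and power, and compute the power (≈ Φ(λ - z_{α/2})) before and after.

Increasing α from 0.01 to 0.025:
• Type I error rate increases (α is the Type I rate by definition).
• Critical value moves from z_{α/2} = 2.576 to 2.241, so power = Φ(λ - z_{α/2}) goes from Φ(2.19 - 2.576) = 0.35 to Φ(2.19 - 2.241) = 0.48.
• Type II error rate β = 1 - power therefore decreases (0.65 → 0.52).
Appropriate when false negatives are costly — here, discarding a layout that would have improved conversions — lost revenue.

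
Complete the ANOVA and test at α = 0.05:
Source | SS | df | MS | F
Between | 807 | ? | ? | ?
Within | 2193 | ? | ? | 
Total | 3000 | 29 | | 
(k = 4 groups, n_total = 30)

df_between = 3, df_within = 26. MS_between = 269.0, MS_within = 84.35. F = 3.189, F_crit ≈ 2.975. Reject H₀.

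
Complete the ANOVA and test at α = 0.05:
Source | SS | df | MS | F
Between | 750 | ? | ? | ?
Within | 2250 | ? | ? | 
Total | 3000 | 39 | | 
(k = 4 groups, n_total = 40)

df_between = 3, df_within = 36. MS_between = 250.0, MS_within = 62.5. F = 4.0, F_crit ≈ 2.866. Reject H₀.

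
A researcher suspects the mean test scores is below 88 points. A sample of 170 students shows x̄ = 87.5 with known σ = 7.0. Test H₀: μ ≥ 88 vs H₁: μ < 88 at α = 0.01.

z = -0.931. Critical value: -2.33. Fail to reject H₀.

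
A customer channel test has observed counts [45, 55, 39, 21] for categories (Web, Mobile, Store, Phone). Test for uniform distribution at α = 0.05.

Expected = 40 each. χ² = Σ(O-E)²/E = 15.3. df = 3, critical value = 7.815. Reject H₀.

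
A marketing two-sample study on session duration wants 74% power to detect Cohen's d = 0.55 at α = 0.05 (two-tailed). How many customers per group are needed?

z_{α/2} = 1.96, z_β = Φ⁻¹(0.74) = 0.643. For medium effect (d = 0.55): n per group = 2(z_{α/2} + z_β)²/d² = 2(1.96 + 0.643)²/0.55² = 44.8 → 45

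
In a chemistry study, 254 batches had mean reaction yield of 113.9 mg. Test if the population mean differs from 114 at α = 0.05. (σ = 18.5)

z = (x̄ - μ₀)/(σ/√n) = (113.9 - 114)/(18.5/√254) = -0.086. Critical value: ±1.96. Since |-0.086| ≤ 1.96, Fail to reject H₀.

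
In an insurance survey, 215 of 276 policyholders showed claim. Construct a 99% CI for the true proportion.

p̂ = 0.779. CI = p̂ ± z*√(p̂(1-p̂)/n) = (0.715, 0.843)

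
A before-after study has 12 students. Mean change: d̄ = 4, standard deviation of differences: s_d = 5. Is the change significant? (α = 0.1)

t = d̄/(s_d/√n) = 4/(5/√12) = 2.771. df = 11, critical t = ±1.796. Reject H₀.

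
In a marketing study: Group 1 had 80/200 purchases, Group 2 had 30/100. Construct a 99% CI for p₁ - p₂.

p̂₁ = 0.4, p̂₂ = 0.3. Difference = 0.1. CI = (-0.048, 0.248)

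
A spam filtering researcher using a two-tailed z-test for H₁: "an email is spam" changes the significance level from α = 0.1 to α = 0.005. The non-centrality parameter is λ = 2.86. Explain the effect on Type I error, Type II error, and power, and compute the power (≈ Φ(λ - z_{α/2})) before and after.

Decreasing α from 0.1 to 0.005:
• Type I error rate decreases (α is the Type I rate by definition).
• Critical value moves from z_{α/2} = 1.645 to 2.807, so power = Φ(λ - z_{α/2}) goes from Φ(2.86 - 1.645) = 0.888 to Φ(2.86 - 2.807) = 0.521.
• Type II error rate β = 1 - power therefore increases (0.112 → 0.479).
Appropriate when false positives are costly — here, a legitimate email is sent to the spam folder and the user misses it.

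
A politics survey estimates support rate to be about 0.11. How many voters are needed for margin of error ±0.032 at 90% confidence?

n = z²p(1-p)/E² = 1.645²×0.11×0.89/0.032² = 258.7 → n = 259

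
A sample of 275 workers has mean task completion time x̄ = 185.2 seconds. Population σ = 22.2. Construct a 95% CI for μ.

CI = x̄ ± z*(σ/√n) = 185.2 ± 1.96(22.2/√275) = 185.2 ± 2.62 = (182.58, 187.82)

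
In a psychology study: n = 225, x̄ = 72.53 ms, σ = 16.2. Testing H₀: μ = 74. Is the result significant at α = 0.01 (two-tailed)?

z = (72.53 - 74)/(16.2/√225) = -1.361. Since |z| ≤ 2.576, not significant at α = 0.01.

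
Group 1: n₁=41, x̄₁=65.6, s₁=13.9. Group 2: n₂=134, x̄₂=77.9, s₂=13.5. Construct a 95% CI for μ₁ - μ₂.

Difference = -12.3. SE = √(13.9²/41 + 13.5²/134) = 2.464. CI = (-17.13, -7.47)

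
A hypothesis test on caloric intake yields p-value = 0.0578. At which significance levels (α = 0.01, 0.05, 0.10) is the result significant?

p = 0.0578. Significant at: α = 0.1.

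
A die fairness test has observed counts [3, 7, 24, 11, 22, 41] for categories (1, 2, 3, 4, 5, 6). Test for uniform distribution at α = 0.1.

Expected = 18 each. χ² = Σ(O-E)²/E = 54.222. df = 5, critical value = 9.236. Reject H₀.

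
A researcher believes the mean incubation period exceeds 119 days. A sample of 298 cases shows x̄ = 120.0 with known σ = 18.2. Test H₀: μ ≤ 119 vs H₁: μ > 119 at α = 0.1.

z = 0.948. Critical value: 1.28. Fail to reject H₀.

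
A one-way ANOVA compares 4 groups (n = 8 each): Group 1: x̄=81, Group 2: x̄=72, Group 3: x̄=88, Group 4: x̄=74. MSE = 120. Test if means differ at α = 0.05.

Grand mean = 78.75. SS_between = 1270.0, MS_between = 423.33. F = 3.528, F_crit ≈ 2.947. Reject H₀.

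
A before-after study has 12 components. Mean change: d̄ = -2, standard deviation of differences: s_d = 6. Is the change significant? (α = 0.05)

t = d̄/(s_d/√n) = -2/(6/√12) = -1.155. df = 11, critical t = ±2.201. Fail to reject H₀.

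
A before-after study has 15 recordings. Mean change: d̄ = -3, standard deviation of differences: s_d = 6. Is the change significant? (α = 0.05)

t = d̄/(s_d/√n) = -3/(6/√15) = -1.936. df = 14, critical t = ±2.145. Fail to reject H₀.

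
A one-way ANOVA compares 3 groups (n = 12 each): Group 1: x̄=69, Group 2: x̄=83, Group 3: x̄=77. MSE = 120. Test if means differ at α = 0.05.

Grand mean = 76.33. SS_between = 1184.0, MS_between = 592.0. F = 4.933, F_crit ≈ 3.285. Reject H₀.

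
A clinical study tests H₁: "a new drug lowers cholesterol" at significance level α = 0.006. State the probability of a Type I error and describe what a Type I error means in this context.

P(Type I error) = α = 0.006. A Type I error is rejecting H₀ when H₀ is actually true (false positive) — here, concluding that a new drug lowers cholesterol when in fact this is not the case. Consequence: approving an ineffective drug — patients take a useless medication and may skip effective alternatives.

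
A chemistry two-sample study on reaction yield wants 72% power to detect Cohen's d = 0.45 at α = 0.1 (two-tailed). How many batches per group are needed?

z_{α/2} = 1.645, z_β = Φ⁻¹(0.72) = 0.583. For small effect (d = 0.45): n per group = 2(z_{α/2} + z_β)²/d² = 2(1.645 + 0.583)²/0.45² = 49.03 → 50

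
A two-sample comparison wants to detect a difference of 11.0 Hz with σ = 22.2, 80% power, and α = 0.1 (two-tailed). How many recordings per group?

n per group = 2(z_α/2 + z_β)²σ²/d² = 2×(1.645 + 0.84)²×22.2²/11.0² = 50.3 → n = 51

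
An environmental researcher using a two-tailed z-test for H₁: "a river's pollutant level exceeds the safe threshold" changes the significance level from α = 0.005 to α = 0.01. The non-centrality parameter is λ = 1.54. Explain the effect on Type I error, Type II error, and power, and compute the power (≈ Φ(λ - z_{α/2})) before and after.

Increasing α from 0.005 to 0.01:
• Type I error rate increases (α is the Type I rate by definition).
• Critical value moves from z_{α/2} = 2.807 to 2.576, so power = Φ(λ - z_{α/2}) goes from Φ(1.54 - 2.807) = 0.103 to Φ(1.54 - 2.576) = 0.15.
• Type II error rate β = 1 - power therefore decreases (0.897 → 0.85).
Appropriate when false negatives are costly — here, allowing unsafe pollution to continue.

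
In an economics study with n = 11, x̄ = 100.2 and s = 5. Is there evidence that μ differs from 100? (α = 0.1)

t = (x̄ - μ₀)/(s/√n) = (100.2 - 100)/(5/√11) = 0.133. df = 10, critical t = ±1.812. Fail to reject H₀.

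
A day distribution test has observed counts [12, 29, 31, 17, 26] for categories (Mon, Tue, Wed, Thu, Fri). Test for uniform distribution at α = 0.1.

Expected = 23 each. χ² = Σ(O-E)²/E = 11.565. df = 4, critical value = 7.779. Reject H₀.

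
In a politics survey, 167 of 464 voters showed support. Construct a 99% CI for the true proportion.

p̂ = 0.36. CI = p̂ ± z*√(p̂(1-p̂)/n) = (0.303, 0.417)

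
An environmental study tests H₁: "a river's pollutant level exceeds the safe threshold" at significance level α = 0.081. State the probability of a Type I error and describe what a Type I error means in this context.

P(Type I error) = α = 0.081. A Type I error is rejecting H₀ when H₀ is actually true (false positive) — here, concluding that a river's pollutant level exceeds the safe threshold when in fact this is not the case. Consequence: shutting down a compliant factory unnecessarily.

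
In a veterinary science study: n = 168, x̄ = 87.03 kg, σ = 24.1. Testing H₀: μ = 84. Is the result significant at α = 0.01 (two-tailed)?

z = (87.03 - 84)/(24.1/√168) = 1.63. Since |z| ≤ 2.576, not significant at α = 0.01.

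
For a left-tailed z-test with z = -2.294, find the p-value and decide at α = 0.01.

p = P(Z < -2.294) = Φ(-2.294) ≈ 0.0109. Since p ≥ 0.01, fail to reject H₀ (not significant) at α = 0.01.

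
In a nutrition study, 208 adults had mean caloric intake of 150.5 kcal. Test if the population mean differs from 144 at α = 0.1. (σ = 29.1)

z = (x̄ - μ₀)/(σ/√n) = (150.5 - 144)/(29.1/√208) = 3.221. Critical value: ±1.645. Since |3.221| > 1.645, Reject H₀.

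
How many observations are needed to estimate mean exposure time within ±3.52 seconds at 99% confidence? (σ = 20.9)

n = (z*σ/E)² = (2.576×20.9/3.52)² = 233.9 → n = 234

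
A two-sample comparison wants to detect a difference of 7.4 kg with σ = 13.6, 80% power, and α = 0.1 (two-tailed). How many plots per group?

n per group = 2(z_α/2 + z_β)²σ²/d² = 2×(1.645 + 0.84)²×13.6²/7.4² = 41.7 → n = 42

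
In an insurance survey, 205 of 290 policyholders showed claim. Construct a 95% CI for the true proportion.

p̂ = 0.707. CI = p̂ ± z*√(p̂(1-p̂)/n) = (0.655, 0.759)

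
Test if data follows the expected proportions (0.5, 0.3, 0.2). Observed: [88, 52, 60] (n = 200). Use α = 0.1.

Expected: [100.0, 60.0, 40.0]. χ² = 12.507. df = 2, critical = 4.605. Reject H₀.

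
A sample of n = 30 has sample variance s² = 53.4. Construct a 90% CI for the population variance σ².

df = 29. χ²_{0.05} = 42.557, χ²_{0.95} = 17.708. CI for σ² = ((n-1)s²/χ²_{α/2}, (n-1)s²/χ²_{1-α/2}) = (29·53.4/42.557, 29·53.4/17.708) = (36.39, 87.45)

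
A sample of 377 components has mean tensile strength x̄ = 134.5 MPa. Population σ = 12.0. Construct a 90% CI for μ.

CI = x̄ ± z*(σ/√n) = 134.5 ± 1.645(12.0/√377) = 134.5 ± 1.02 = (133.48, 135.52)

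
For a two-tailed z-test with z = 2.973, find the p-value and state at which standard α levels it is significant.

p = 2·P(Z > |2.973|) = 2·(1 - Φ(2.973)) ≈ 0.0029. Significant at α = 0.1; Significant at α = 0.05; Significant at α = 0.01.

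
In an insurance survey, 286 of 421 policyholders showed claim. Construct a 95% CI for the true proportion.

p̂ = 0.679. CI = p̂ ± z*√(p̂(1-p̂)/n) = (0.635, 0.724)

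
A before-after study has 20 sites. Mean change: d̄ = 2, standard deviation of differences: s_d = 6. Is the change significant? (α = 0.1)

t = d̄/(s_d/√n) = 2/(6/√20) = 1.491. df = 19, critical t = ±1.729. Fail to reject H₀.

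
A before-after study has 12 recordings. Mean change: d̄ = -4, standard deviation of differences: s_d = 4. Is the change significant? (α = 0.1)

t = d̄/(s_d/√n) = -4/(4/√12) = -3.464. df = 11, critical t = ±1.796. Reject H₀.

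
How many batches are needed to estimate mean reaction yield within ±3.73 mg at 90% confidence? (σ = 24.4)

n = (z*σ/E)² = (1.645×24.4/3.73)² = 115.8 → n = 116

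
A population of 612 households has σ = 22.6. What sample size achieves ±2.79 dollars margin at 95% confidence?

Without FPC: n₀ = (1.96×22.6/2.79)² = 252.07. With FPC: n = n₀N/(n₀+N-1) = 178.7 → n = 179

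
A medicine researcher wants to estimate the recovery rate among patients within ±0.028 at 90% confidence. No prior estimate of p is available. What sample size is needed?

Conservative approach: use p = 0.5 (maximizes p(1-p) = 0.25). n = z²(0.25)/E² = 1.645²×0.25/0.028² = 862.9 → n = 863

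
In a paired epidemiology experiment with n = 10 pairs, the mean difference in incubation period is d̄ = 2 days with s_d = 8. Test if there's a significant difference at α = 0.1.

t = d̄/(s_d/√n) = 2/(8/√10) = 0.791. df = 9, critical t = ±1.833. Fail to reject H₀.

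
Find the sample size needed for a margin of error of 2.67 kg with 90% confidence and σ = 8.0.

n = (z*σ/E)² = (1.645×8.0/2.67)² = 24.3 → n = 25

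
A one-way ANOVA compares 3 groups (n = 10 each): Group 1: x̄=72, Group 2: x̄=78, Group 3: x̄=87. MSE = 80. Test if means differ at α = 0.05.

Grand mean = 79.0. SS_between = 1140.0, MS_between = 570.0. F = 7.125, F_crit ≈ 3.354. Reject H₀.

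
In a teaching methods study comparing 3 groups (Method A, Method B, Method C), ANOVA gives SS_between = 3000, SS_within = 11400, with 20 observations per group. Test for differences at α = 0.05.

df_between = 2, df_within = 57. F = MS_between/MS_within = 1500.0/200.0 = 7.5. F_crit ≈ 3.159. Reject H₀. At least one mean differs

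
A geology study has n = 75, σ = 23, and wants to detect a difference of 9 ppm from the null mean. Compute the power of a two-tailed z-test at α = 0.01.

SE = σ/√n = 23/√75 = 2.656. Non-centrality λ = d/SE = 9/2.656 = 3.389. Power ≈ Φ(λ - z_{α/2}) = Φ(3.389 - 2.576) = Φ(0.813) = 0.792.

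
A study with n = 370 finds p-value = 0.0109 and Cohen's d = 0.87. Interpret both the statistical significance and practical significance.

Statistically significant (p = 0.0109 < 0.05). Cohen's d = 0.87 indicates a large effect size. Both statistical and practical significance should be considered.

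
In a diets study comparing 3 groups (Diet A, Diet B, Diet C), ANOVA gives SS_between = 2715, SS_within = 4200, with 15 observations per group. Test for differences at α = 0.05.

df_between = 2, df_within = 42. F = MS_between/MS_within = 1357.5/100.0 = 13.575. F_crit ≈ 3.22. Reject H₀. At least one mean differs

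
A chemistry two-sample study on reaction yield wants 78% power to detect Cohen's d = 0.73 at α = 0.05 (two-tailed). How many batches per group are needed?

z_{α/2} = 1.96, z_β = Φ⁻¹(0.78) = 0.772. For medium effect (d = 0.73): n per group = 2(z_{α/2} + z_β)²/d² = 2(1.96 + 0.772)²/0.73² = 28.01 → 29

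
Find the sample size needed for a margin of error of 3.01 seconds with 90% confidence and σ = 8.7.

n = (z*σ/E)² = (1.645×8.7/3.01)² = 22.6 → n = 23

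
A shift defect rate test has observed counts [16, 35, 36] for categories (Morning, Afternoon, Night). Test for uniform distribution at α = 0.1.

Expected = 29 each. χ² = Σ(O-E)²/E = 8.759. df = 2, critical value = 4.605. Reject H₀.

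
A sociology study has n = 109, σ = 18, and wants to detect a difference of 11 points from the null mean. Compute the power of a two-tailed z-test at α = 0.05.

SE = σ/√n = 18/√109 = 1.724. Non-centrality λ = d/SE = 11/1.724 = 6.38. Power ≈ Φ(λ - z_{α/2}) = Φ(6.38 - 1.96) = Φ(4.42) = 1.0.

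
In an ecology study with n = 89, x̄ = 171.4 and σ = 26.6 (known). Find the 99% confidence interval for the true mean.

CI = x̄ ± z*(σ/√n) = 171.4 ± 2.576(26.6/√89) = 171.4 ± 7.26 = (164.14, 178.66)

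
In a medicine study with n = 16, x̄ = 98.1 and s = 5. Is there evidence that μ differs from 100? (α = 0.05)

t = (x̄ - μ₀)/(s/√n) = (98.1 - 100)/(5/√16) = -1.52. df = 15, critical t = ±2.131. Fail to reject H₀.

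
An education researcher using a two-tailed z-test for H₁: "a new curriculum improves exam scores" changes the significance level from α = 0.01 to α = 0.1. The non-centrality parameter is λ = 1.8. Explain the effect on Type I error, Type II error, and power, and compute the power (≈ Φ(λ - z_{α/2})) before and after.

Increasing α from 0.01 to 0.1:
• Type I error rate increases (α is the Type I rate by definition).
• Critical value moves from z_{α/2} = 2.576 to 1.645, so power = Φ(λ - z_{α/2}) goes from Φ(1.8 - 2.576) = 0.219 to Φ(1.8 - 1.645) = 0.562.
• Type II error rate β = 1 - power therefore decreases (0.781 → 0.438).
Appropriate when false negatives are costly — here, keeping the old curriculum when the new one would have helped students.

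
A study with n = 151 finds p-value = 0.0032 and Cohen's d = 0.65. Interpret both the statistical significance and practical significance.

Statistically significant (p = 0.0032 < 0.05). Cohen's d = 0.65 indicates a medium effect size. Both statistical and practical significance should be considered.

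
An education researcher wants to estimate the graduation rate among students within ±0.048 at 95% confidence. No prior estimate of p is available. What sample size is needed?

Conservative approach: use p = 0.5 (maximizes p(1-p) = 0.25). n = z²(0.25)/E² = 1.96²×0.25/0.048² = 416.8 → n = 417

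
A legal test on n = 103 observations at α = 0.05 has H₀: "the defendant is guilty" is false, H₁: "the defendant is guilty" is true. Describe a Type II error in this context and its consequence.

Type II error: failing to reject H₀ when it is false — concluding that the defendant is guilty is not supported when in fact it is. Consequence: acquitting a guilty person.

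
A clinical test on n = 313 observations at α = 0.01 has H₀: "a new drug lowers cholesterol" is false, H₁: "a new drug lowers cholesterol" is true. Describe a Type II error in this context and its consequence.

Type II error: failing to reject H₀ when it is false — concluding that a new drug lowers cholesterol is not supported when in fact it is. Consequence: shelving an effective drug — patients miss out on a treatment that would have helped.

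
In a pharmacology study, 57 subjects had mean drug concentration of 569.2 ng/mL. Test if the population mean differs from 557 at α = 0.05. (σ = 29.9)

z = (x̄ - μ₀)/(σ/√n) = (569.2 - 557)/(29.9/√57) = 3.081. Critical value: ±1.96. Since |3.081| > 1.96, Reject H₀.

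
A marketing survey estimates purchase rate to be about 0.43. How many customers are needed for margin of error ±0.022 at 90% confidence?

n = z²p(1-p)/E² = 1.645²×0.43×0.57/0.022² = 1370.3 → n = 1371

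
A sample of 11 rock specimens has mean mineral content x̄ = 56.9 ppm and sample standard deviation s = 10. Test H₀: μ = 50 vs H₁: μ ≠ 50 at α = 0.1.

t = (x̄ - μ₀)/(s/√n) = (56.9 - 50)/(10/√11) = 2.288. df = 10, critical t = ±1.812. Reject H₀.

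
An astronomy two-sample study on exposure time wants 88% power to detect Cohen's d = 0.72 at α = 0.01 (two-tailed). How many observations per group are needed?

z_{α/2} = 2.576, z_β = Φ⁻¹(0.88) = 1.175. For medium effect (d = 0.72): n per group = 2(z_{α/2} + z_β)²/d² = 2(2.576 + 1.175)²/0.72² = 54.3 → 55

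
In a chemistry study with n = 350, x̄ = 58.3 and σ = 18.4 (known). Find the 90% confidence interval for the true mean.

CI = x̄ ± z*(σ/√n) = 58.3 ± 1.645(18.4/√350) = 58.3 ± 1.62 = (56.68, 59.92)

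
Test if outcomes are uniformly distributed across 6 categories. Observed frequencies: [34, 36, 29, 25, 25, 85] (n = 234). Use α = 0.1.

Expected = 39 each. χ² = Σ(O-E)²/E = 67.744. df = 5, critical value = 9.236. Reject H₀.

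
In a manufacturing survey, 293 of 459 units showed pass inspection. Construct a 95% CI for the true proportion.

p̂ = 0.638. CI = p̂ ± z*√(p̂(1-p̂)/n) = (0.594, 0.682)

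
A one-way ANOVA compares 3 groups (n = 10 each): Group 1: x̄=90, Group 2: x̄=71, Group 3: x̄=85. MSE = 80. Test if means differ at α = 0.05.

Grand mean = 82.0. SS_between = 1940.0, MS_between = 970.0. F = 12.125, F_crit ≈ 3.354. Reject H₀.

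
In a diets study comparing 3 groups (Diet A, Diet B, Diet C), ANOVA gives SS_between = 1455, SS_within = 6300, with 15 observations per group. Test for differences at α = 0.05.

df_between = 2, df_within = 42. F = MS_between/MS_within = 727.5/150.0 = 4.85. F_crit ≈ 3.22. Reject H₀. At least one mean differs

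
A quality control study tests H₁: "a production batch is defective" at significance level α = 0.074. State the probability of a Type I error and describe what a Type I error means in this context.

P(Type I error) = α = 0.074. A Type I error is rejecting H₀ when H₀ is actually true (false positive) — here, concluding that a production batch is defective when in fact this is not the case. Consequence: scrapping a good batch — wasted material and cost for no reason.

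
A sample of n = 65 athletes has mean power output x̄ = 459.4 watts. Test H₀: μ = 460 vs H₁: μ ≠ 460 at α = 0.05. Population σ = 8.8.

z = (x̄ - μ₀)/(σ/√n) = (459.4 - 460)/(8.8/√65) = -0.55. Critical value: ±1.96. Since |-0.55| ≤ 1.96, Fail to reject H₀.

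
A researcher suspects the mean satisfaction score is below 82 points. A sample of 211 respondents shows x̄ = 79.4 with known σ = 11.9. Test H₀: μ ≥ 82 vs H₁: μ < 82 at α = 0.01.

z = -3.174. Critical value: -2.33. Reject H₀.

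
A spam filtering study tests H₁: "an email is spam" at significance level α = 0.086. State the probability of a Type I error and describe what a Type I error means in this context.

P(Type I error) = α = 0.086. A Type I error is rejecting H₀ when H₀ is actually true (false positive) — here, concluding that an email is spam when in fact this is not the case. Consequence: a legitimate email is sent to the spam folder and the user misses it.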